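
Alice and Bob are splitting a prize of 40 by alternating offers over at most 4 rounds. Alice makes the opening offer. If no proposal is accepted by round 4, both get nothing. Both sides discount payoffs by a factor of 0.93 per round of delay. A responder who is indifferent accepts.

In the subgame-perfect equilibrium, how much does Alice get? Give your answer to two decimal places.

Round 4 (Bob proposes): Alice will accept anything ≥ 0, so Bob offers 0 and keeps 40.
Round 3 (Alice proposes): Bob can get 40 next round, worth 0.93 × 40 = 37.2 now; Alice offers that and keeps 2.8.
Round 2 (Bob proposes): Alice can get 2.8 next round, worth 0.93 × 2.8 = 2.604 now, so Bob offers 2.604, keeping 37.396.
Round 1 (Alice proposes): Bob can get 37.396 next round, worth 0.93 × 37.396 = 34.77828 now; Alice offers that and keeps 5.22172.

5.22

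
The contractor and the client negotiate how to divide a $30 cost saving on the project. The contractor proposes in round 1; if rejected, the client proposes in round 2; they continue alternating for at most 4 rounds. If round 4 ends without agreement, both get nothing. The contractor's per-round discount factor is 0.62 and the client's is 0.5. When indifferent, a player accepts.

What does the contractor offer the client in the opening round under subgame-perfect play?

10.35

Round 4 (the client proposes): rejection yields 0 for the contractor; the client offers 0 and keeps 30.
Round 3 (the contractor proposes): the client can get 30 next round, worth 0.5 × 30 = 15 now, so the contractor offers 15, keeping 15.
Round 2 (the client proposes): the contractor can get 15 next round, worth 0.62 × 15 = 9.3 now; the client offers that and keeps 20.7.
Round 1 (the contractor proposes): the client can get 20.7 next round, worth 0.5 × 20.7 = 10.35 now, so the contractor offers 10.35, keeping 19.65.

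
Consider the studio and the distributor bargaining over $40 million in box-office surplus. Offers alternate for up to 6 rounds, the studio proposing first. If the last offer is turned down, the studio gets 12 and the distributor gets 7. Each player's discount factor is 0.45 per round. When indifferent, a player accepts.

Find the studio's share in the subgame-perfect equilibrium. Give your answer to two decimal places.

Work backward from the last round.
Round 6 (the distributor proposes): the studio gets 12 if talks fail, so the distributor offers 12 and keeps 28.
Round 5 (the studio proposes): the distributor can get 28 next round, worth 0.45 × 28 = 12.6 now; the studio offers that and keeps 27.4.
Round 4 (the distributor proposes): the studio can get 27.4 next round, worth 0.45 × 27.4 = 12.33 now, so the distributor offers 12.33, keeping 27.67.
Round 3 (the studio proposes): the distributor can get 27.67 next round, worth 0.45 × 27.67 = 12.4515 now. The studio offers 12.4515 and keeps 40 − 12.4515 = 27.5485.
Round 2 (the distributor proposes): the studio can get 27.5485 next round, worth 0.45 × 27.5485 = 12.396825 now; the distributor offers that and keeps 27.603175.
Round 1 (the studio proposes): the distributor can get 27.603175 next round, worth 0.45 × 27.603175 = 12.42142875 now; the studio offers that and keeps 27.57857125.

27.58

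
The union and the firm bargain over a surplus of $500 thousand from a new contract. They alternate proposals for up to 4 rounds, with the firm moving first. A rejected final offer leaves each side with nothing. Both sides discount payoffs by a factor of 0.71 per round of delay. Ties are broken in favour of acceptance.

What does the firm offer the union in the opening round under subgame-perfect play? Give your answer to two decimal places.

281.91

Round 4 (the union proposes): rejection yields 0 for the firm; the union offers 0 and keeps 500.
Round 3 (the firm proposes): the union can get 500 next round, worth 0.71 × 500 = 355 now; the firm offers that and keeps 145.
Round 2 (the union proposes): the firm can get 145 next round, worth 0.71 × 145 = 102.95 now, so the union offers 102.95, keeping 397.05.
Round 1 (the firm proposes): the union can get 397.05 next round, worth 0.71 × 397.05 = 281.9055 now, so the firm offers 281.9055, keeping 218.0945.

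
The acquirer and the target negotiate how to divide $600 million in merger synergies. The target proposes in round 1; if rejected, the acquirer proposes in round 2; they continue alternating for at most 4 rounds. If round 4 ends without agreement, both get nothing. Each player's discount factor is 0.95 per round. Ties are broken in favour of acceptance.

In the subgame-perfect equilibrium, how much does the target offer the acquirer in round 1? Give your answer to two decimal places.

Round 4 (the acquirer proposes): rejection yields 0 for the target; the acquirer offers 0 and keeps 600.
Round 3 (the target proposes): the acquirer can get 600 next round, worth 0.95 × 600 = 570 now, so the target offers 570, keeping 30.
Round 2 (the acquirer proposes): the target can get 30 next round, worth 0.95 × 30 = 28.5 now; the acquirer offers that and keeps 571.5.
Round 1 (the target proposes): the acquirer can get 571.5 next round, worth 0.95 × 571.5 = 542.925 now. The target offers 542.925 and keeps 600 − 542.925 = 57.075.

542.93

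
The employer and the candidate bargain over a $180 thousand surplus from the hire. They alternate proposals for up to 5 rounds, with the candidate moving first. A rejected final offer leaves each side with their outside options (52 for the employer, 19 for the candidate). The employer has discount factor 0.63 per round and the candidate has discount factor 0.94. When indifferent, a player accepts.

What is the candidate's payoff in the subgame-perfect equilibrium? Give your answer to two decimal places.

By backward induction:
Round 5 (the candidate proposes): the employer gets 52 if talks fail, so the candidate offers 52 and keeps 128.
Round 4 (the employer proposes): the candidate can get 128 next round, worth 0.94 × 128 = 120.32 now. The employer offers 120.32 and keeps 180 − 120.32 = 59.68.
Round 3 (the candidate proposes): the employer can get 59.68 next round, worth 0.63 × 59.68 = 37.5984 now; the candidate offers that and keeps 142.4016.
Round 2 (the employer proposes): the candidate can get 142.4016 next round, worth 0.94 × 142.4016 = 133.857504 now. The employer offers 133.857504 and keeps 180 − 133.857504 = 46.142496.
Round 1 (the candidate proposes): the employer can get 46.142496 next round, worth 0.63 × 46.142496 = 29.06977248 now, so the candidate offers 29.06977248, keeping 150.93022752.

150.93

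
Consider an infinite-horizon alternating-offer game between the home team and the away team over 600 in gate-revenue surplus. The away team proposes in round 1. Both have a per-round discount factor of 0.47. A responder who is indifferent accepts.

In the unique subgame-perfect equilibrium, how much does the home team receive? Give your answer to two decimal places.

191.84

Let x be the away team's share when the away team proposes and y be the home team's share when the home team proposes.
The home team accepts iff offered ≥ 0.47·y, so x = 600 − 0.47y. Symmetrically y = 600 − 0.47x.
Substituting: x = 600 − 0.47(600 − 0.47x), giving x(1 − 0.47·0.47) = 600(1 − 0.47).
So x = 600 × 0.53 / 0.7791 ≈ 408.1633, and the home team receives 600 − x ≈ 191.8367.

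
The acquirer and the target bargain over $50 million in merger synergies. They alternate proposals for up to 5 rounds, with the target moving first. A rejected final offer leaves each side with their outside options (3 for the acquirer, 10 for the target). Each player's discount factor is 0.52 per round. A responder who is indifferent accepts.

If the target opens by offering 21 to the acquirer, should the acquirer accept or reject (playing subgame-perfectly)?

Accept

Work out the acquirer's continuation value if the offer is rejected.
Round 5 (the target proposes): the acquirer gets 3 if talks fail, so the target offers 3 and keeps 47.
Round 4 (the acquirer proposes): the target can get 47 next round, worth 0.52 × 47 = 24.44 now; the acquirer offers that and keeps 25.56.
Round 3 (the target proposes): the acquirer can get 25.56 next round, worth 0.52 × 25.56 = 13.2912 now; the target offers that and keeps 36.7088.
Round 2 (the acquirer proposes): the target can get 36.7088 next round, worth 0.52 × 36.7088 = 19.088576 now; the acquirer offers that and keeps 30.911424.
So by rejecting in round 1, the acquirer gets 30.911424 next round, worth 0.52 × 30.911424 = 16.07394048 now.
Offer 21 ≥ 16.07394048, so the acquirer accepts.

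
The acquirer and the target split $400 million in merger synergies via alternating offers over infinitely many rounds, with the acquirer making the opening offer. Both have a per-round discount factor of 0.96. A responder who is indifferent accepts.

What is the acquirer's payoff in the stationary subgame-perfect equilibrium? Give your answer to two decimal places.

In a stationary SPE each proposer offers the other exactly their discounted continuation value.
If the acquirer keeps x when proposing and the target keeps y when proposing, then x = 400 − 0.96y and y = 400 − 0.96x.
Solving: x = 400(1 − 0.96) / (1 − 0.96·0.96) = 16 / 0.0784 ≈ 204.0816.
The target gets 400 − 204.0816 ≈ 195.9184.

204.08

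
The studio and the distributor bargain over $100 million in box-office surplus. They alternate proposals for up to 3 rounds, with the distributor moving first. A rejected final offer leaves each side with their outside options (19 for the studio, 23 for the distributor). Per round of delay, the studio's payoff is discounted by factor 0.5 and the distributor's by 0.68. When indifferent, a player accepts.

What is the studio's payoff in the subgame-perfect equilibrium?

22.46

Round 3 (the distributor proposes): the studio gets 19 if talks fail, so the distributor offers 19 and keeps 81.
Round 2 (the studio proposes): the distributor can get 81 next round, worth 0.68 × 81 = 55.08 now; the studio offers that and keeps 44.92.
Round 1 (the distributor proposes): the studio can get 44.92 next round, worth 0.5 × 44.92 = 22.46 now; the distributor offers that and keeps 77.54.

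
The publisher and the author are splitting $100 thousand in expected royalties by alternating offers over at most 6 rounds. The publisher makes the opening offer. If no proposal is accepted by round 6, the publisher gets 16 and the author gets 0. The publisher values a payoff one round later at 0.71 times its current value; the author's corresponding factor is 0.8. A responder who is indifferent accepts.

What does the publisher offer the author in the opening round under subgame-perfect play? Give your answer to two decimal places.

Round 6 (the author proposes): the publisher gets 16 if talks fail, so the author offers 16 and keeps 84.
Round 5 (the publisher proposes): the author can get 84 next round, worth 0.8 × 84 = 67.2 now, so the publisher offers 67.2, keeping 32.8.
Round 4 (the author proposes): the publisher can get 32.8 next round, worth 0.71 × 32.8 = 23.288 now; the author offers that and keeps 76.712.
Round 3 (the publisher proposes): the author can get 76.712 next round, worth 0.8 × 76.712 = 61.3696 now, so the publisher offers 61.3696, keeping 38.6304.
Round 2 (the author proposes): the publisher can get 38.6304 next round, worth 0.71 × 38.6304 = 27.427584 now; the author offers that and keeps 72.572416.
Round 1 (the publisher proposes): the author can get 72.572416 next round, worth 0.8 × 72.572416 = 58.0579328 now, so the publisher offers 58.0579328, keeping 41.9420672.

58.06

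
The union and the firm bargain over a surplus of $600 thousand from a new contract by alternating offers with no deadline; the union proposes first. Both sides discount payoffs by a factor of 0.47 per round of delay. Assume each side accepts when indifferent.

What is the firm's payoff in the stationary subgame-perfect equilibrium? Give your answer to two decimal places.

191.84

In a stationary SPE each proposer offers the other exactly their discounted continuation value.
If the union keeps x when proposing and the firm keeps y when proposing, then x = 600 − 0.47y and y = 600 − 0.47x.
Solving: x = 600(1 − 0.47) / (1 − 0.47·0.47) = 318 / 0.7791 ≈ 408.1633.
The firm gets 600 − 408.1633 ≈ 191.8367.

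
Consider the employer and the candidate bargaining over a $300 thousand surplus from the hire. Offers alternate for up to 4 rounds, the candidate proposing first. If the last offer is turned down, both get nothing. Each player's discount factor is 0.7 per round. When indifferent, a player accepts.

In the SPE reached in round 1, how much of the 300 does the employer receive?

Solve by backward induction from round 4.
Round 4 (the employer proposes): the candidate will accept anything ≥ 0, so the employer offers 0 and keeps 300.
Round 3 (the candidate proposes): the employer can get 300 next round, worth 0.7 × 300 = 210 now; the candidate offers that and keeps 90.
Round 2 (the employer proposes): the candidate can get 90 next round, worth 0.7 × 90 = 63 now; the employer offers that and keeps 237.
Round 1 (the candidate proposes): the employer can get 237 next round, worth 0.7 × 237 = 165.9 now, so the candidate offers 165.9, keeping 134.1.

165.9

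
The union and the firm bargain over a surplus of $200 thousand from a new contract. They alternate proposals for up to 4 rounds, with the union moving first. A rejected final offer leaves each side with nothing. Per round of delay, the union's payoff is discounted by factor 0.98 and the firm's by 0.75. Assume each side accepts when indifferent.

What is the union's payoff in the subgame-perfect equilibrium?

86.75

Round 4 (the firm proposes): the union will accept anything ≥ 0, so the firm offers 0 and keeps 200.
Round 3 (the union proposes): the firm can get 200 next round, worth 0.75 × 200 = 150 now. The union offers 150 and keeps 200 − 150 = 50.
Round 2 (the firm proposes): the union can get 50 next round, worth 0.98 × 50 = 49 now, so the firm offers 49, keeping 151.
Round 1 (the union proposes): the firm can get 151 next round, worth 0.75 × 151 = 113.25 now; the union offers that and keeps 86.75.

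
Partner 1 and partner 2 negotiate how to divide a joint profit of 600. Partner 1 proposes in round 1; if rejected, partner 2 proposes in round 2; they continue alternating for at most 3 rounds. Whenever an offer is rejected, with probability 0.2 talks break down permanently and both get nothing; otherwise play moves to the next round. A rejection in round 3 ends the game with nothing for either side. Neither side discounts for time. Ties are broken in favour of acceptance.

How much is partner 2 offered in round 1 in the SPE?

96

Round 3 (partner 1 proposes): partner 2 will accept anything ≥ 0, so partner 1 offers 0 and keeps 600.
Round 2 (partner 2 proposes): rejecting gives partner 1 an expected 0.8 × 600 = 480. Partner 2 offers 480 and keeps 600 − 480 = 120.
Round 1 (partner 1 proposes): rejecting gives partner 2 an expected 0.8 × 120 = 96; partner 1 offers that and keeps 504.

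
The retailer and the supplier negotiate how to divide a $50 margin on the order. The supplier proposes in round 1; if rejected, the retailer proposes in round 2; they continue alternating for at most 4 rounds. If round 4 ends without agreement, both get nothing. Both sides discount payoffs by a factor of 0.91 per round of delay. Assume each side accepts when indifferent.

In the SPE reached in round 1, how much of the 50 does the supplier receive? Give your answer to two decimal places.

Round 4 (the retailer proposes): the supplier will accept anything ≥ 0, so the retailer offers 0 and keeps 50.
Round 3 (the supplier proposes): the retailer can get 50 next round, worth 0.91 × 50 = 45.5 now, so the supplier offers 45.5, keeping 4.5.
Round 2 (the retailer proposes): the supplier can get 4.5 next round, worth 0.91 × 4.5 = 4.095 now; the retailer offers that and keeps 45.905.
Round 1 (the supplier proposes): the retailer can get 45.905 next round, worth 0.91 × 45.905 = 41.77355 now. The supplier offers 41.77355 and keeps 50 − 41.77355 = 8.22645.

8.23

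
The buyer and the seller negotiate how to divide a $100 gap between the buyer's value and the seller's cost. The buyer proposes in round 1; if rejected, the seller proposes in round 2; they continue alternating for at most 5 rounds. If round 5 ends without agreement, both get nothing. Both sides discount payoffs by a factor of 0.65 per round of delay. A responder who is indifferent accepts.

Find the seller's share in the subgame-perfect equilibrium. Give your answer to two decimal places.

Round 5 (the buyer proposes): the seller will accept anything ≥ 0, so the buyer offers 0 and keeps 100.
Round 4 (the seller proposes): the buyer can get 100 next round, worth 0.65 × 100 = 65 now; the seller offers that and keeps 35.
Round 3 (the buyer proposes): the seller can get 35 next round, worth 0.65 × 35 = 22.75 now, so the buyer offers 22.75, keeping 77.25.
Round 2 (the seller proposes): the buyer can get 77.25 next round, worth 0.65 × 77.25 = 50.2125 now, so the seller offers 50.2125, keeping 49.7875.
Round 1 (the buyer proposes): the seller can get 49.7875 next round, worth 0.65 × 49.7875 = 32.361875 now, so the buyer offers 32.361875, keeping 67.638125.

32.36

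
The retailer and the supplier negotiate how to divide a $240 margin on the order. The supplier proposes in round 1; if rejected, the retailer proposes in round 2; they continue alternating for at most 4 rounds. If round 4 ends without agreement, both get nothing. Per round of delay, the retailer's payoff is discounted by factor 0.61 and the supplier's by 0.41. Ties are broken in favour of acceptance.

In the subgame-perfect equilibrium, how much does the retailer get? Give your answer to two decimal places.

122.99

Round 4 (the retailer proposes): rejection yields 0 for the supplier; the retailer offers 0 and keeps 240.
Round 3 (the supplier proposes): the retailer can get 240 next round, worth 0.61 × 240 = 146.4 now; the supplier offers that and keeps 93.6.
Round 2 (the retailer proposes): the supplier can get 93.6 next round, worth 0.41 × 93.6 = 38.376 now. The retailer offers 38.376 and keeps 240 − 38.376 = 201.624.
Round 1 (the supplier proposes): the retailer can get 201.624 next round, worth 0.61 × 201.624 = 122.99064 now. The supplier offers 122.99064 and keeps 240 − 122.99064 = 117.00936.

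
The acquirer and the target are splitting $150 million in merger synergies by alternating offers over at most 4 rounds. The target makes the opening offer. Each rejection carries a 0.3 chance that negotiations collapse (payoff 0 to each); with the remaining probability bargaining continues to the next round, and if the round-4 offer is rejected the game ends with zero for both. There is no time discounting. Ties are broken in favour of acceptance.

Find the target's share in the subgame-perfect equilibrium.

67.05

Round 4 (the acquirer proposes): the target will accept anything ≥ 0, so the acquirer offers 0 and keeps 150.
Round 3 (the target proposes): rejecting gives the acquirer an expected 0.7 × 150 = 105, so the target offers 105, keeping 45.
Round 2 (the acquirer proposes): rejecting gives the target an expected 0.7 × 45 = 31.5. The acquirer offers 31.5 and keeps 150 − 31.5 = 118.5.
Round 1 (the target proposes): rejecting gives the acquirer an expected 0.7 × 118.5 = 82.95. The target offers 82.95 and keeps 150 − 82.95 = 67.05.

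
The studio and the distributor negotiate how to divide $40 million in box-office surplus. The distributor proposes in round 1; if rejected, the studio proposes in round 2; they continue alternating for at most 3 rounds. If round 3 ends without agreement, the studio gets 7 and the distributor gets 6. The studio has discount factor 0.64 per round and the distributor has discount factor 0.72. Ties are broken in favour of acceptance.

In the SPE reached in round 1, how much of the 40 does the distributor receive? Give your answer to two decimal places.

Round 3 (the distributor proposes): the studio gets 7 if talks fail, so the distributor offers 7 and keeps 33.
Round 2 (the studio proposes): the distributor can get 33 next round, worth 0.72 × 33 = 23.76 now; the studio offers that and keeps 16.24.
Round 1 (the distributor proposes): the studio can get 16.24 next round, worth 0.64 × 16.24 = 10.3936 now, so the distributor offers 10.3936, keeping 29.6064.

29.61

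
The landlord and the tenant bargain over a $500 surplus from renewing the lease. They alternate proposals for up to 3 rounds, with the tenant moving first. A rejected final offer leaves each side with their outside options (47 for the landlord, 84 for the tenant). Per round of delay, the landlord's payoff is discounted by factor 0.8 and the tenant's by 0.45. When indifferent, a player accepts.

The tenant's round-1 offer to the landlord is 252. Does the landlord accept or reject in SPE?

Accept

Round 3 (the tenant proposes): the landlord gets 47 if talks fail, so the tenant offers 47 and keeps 453.
Round 2 (the landlord proposes): the tenant can get 453 next round, worth 0.45 × 453 = 203.85 now; the landlord offers that and keeps 296.15.
So by rejecting in round 1, the landlord gets 296.15 next round, worth 0.8 × 296.15 = 236.92 now.
Offer 252 ≥ 236.92, so the landlord accepts.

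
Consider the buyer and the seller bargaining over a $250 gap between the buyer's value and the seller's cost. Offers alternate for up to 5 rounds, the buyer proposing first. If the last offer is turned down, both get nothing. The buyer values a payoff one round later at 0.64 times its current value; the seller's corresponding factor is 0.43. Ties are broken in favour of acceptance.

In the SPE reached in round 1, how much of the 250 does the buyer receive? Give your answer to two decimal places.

Round 5 (the buyer proposes): rejection yields 0 for the seller; the buyer offers 0 and keeps 250.
Round 4 (the seller proposes): the buyer can get 250 next round, worth 0.64 × 250 = 160 now; the seller offers that and keeps 90.
Round 3 (the buyer proposes): the seller can get 90 next round, worth 0.43 × 90 = 38.7 now; the buyer offers that and keeps 211.3.
Round 2 (the seller proposes): the buyer can get 211.3 next round, worth 0.64 × 211.3 = 135.232 now; the seller offers that and keeps 114.768.
Round 1 (the buyer proposes): the seller can get 114.768 next round, worth 0.43 × 114.768 = 49.35024 now. The buyer offers 49.35024 and keeps 250 − 49.35024 = 200.64976.

200.65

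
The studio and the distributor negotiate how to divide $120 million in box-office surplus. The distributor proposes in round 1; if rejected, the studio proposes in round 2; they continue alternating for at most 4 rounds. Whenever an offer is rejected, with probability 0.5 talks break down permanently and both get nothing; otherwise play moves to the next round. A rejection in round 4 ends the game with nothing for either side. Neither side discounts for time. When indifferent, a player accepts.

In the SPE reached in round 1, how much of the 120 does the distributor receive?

75

Round 4 (the studio proposes): the distributor will accept anything ≥ 0, so the studio offers 0 and keeps 120.
Round 3 (the distributor proposes): rejecting gives the studio an expected 0.5 × 120 = 60; the distributor offers that and keeps 60.
Round 2 (the studio proposes): rejecting gives the distributor an expected 0.5 × 60 = 30. The studio offers 30 and keeps 120 − 30 = 90.
Round 1 (the distributor proposes): rejecting gives the studio an expected 0.5 × 90 = 45. The distributor offers 45 and keeps 120 − 45 = 75.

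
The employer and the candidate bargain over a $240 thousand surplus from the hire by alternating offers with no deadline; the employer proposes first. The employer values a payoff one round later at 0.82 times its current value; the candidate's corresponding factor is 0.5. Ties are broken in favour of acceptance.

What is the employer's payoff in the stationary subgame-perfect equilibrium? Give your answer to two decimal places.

203.39

In a stationary SPE each proposer offers the other exactly their discounted continuation value.
If the employer keeps x when proposing and the candidate keeps y when proposing, then x = 240 − 0.5y and y = 240 − 0.82x.
Solving: x = 240(1 − 0.5) / (1 − 0.82·0.5) = 120 / 0.59 ≈ 203.3898.
The candidate gets 240 − 203.3898 ≈ 36.6102.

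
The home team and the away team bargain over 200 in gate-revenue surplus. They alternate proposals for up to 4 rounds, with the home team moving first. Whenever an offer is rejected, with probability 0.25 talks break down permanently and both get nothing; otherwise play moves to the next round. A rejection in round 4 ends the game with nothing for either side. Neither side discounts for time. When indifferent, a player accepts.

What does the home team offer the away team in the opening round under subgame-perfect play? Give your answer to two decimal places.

By backward induction:
Round 4 (the away team proposes): the home team will accept anything ≥ 0, so the away team offers 0 and keeps 200.
Round 3 (the home team proposes): rejecting gives the away team an expected 0.75 × 200 = 150, so the home team offers 150, keeping 50.
Round 2 (the away team proposes): rejecting gives the home team an expected 0.75 × 50 = 37.5, so the away team offers 37.5, keeping 162.5.
Round 1 (the home team proposes): rejecting gives the away team an expected 0.75 × 162.5 = 121.875. The home team offers 121.875 and keeps 200 − 121.875 = 78.125.

121.88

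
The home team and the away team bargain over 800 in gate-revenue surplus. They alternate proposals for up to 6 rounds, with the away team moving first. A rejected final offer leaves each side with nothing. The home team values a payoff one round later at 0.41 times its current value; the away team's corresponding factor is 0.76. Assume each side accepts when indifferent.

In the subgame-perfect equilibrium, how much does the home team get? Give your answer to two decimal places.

135.10

Work backward from the last round.
Round 6 (the home team proposes): the away team will accept anything ≥ 0, so the home team offers 0 and keeps 800.
Round 5 (the away team proposes): the home team can get 800 next round, worth 0.41 × 800 = 328 now; the away team offers that and keeps 472.
Round 4 (the home team proposes): the away team can get 472 next round, worth 0.76 × 472 = 358.72 now. The home team offers 358.72 and keeps 800 − 358.72 = 441.28.
Round 3 (the away team proposes): the home team can get 441.28 next round, worth 0.41 × 441.28 = 180.9248 now; the away team offers that and keeps 619.0752.
Round 2 (the home team proposes): the away team can get 619.0752 next round, worth 0.76 × 619.0752 = 470.497152 now, so the home team offers 470.497152, keeping 329.502848.
Round 1 (the away team proposes): the home team can get 329.502848 next round, worth 0.41 × 329.502848 = 135.09616768 now. The away team offers 135.09616768 and keeps 800 − 135.09616768 = 664.90383232.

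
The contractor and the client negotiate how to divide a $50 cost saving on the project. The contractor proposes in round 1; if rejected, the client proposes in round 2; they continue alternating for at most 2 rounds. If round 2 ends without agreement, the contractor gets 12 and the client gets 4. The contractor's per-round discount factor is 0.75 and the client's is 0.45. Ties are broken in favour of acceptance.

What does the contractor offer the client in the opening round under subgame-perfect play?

Round 2 (the client proposes): the contractor gets 12 if talks fail, so the client offers 12 and keeps 38.
Round 1 (the contractor proposes): the client can get 38 next round, worth 0.45 × 38 = 17.1 now. The contractor offers 17.1 and keeps 50 − 17.1 = 32.9.

17.1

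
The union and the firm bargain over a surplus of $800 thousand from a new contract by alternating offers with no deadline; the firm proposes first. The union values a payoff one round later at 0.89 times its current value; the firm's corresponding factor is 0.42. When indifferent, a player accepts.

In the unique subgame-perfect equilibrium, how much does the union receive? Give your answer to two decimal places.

In a stationary SPE each proposer offers the other exactly their discounted continuation value.
If the firm keeps x when proposing and the union keeps y when proposing, then x = 800 − 0.89y and y = 800 − 0.42x.
Solving: x = 800(1 − 0.89) / (1 − 0.42·0.89) = 88 / 0.6262 ≈ 140.5302.
The union gets 800 − 140.5302 ≈ 659.4698.

659.47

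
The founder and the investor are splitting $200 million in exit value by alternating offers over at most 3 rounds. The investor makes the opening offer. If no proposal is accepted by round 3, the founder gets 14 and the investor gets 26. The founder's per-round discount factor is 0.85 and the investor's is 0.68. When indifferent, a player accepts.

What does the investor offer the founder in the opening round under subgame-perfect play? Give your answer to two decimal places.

Round 3 (the investor proposes): the founder gets 14 if talks fail, so the investor offers 14 and keeps 186.
Round 2 (the founder proposes): the investor can get 186 next round, worth 0.68 × 186 = 126.48 now; the founder offers that and keeps 73.52.
Round 1 (the investor proposes): the founder can get 73.52 next round, worth 0.85 × 73.52 = 62.492 now. The investor offers 62.492 and keeps 200 − 62.492 = 137.508.

62.49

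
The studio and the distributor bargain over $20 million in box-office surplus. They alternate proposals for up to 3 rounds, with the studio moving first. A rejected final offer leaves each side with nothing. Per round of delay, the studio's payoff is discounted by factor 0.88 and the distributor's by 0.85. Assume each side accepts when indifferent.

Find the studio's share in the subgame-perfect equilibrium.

17.96

Round 3 (the studio proposes): rejection yields 0 for the distributor; the studio offers 0 and keeps 20.
Round 2 (the distributor proposes): the studio can get 20 next round, worth 0.88 × 20 = 17.6 now. The distributor offers 17.6 and keeps 20 − 17.6 = 2.4.
Round 1 (the studio proposes): the distributor can get 2.4 next round, worth 0.85 × 2.4 = 2.04 now; the studio offers that and keeps 17.96.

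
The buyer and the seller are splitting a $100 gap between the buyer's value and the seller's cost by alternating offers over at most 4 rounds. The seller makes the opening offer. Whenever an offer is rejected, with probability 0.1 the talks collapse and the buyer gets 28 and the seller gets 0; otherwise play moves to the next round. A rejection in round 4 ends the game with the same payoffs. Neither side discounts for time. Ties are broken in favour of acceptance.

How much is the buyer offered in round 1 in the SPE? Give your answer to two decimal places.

86.97

Round 4 (the buyer proposes): the seller will accept anything ≥ 0, so the buyer offers 0 and keeps 100.
Round 3 (the seller proposes): rejecting gives the buyer an expected 0.9 × 100 + 0.1 × 28 = 92.8; the seller offers that and keeps 7.2.
Round 2 (the buyer proposes): rejecting gives the seller an expected 0.9 × 7.2 = 6.48, so the buyer offers 6.48, keeping 93.52.
Round 1 (the seller proposes): rejecting gives the buyer an expected 0.9 × 93.52 + 0.1 × 28 = 86.968, so the seller offers 86.968, keeping 13.032.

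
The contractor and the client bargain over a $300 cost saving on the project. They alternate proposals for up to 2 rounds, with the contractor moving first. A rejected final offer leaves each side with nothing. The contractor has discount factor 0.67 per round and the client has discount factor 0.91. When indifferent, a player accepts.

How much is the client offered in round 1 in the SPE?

273

Solve by backward induction from round 2.
Round 2 (the client proposes): the contractor will accept anything ≥ 0, so the client offers 0 and keeps 300.
Round 1 (the contractor proposes): the client can get 300 next round, worth 0.91 × 300 = 273 now, so the contractor offers 273, keeping 27.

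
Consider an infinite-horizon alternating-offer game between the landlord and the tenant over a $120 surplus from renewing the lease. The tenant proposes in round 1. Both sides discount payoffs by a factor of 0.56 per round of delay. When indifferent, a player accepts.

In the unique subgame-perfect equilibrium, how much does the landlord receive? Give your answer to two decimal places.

When the tenant proposes, the landlord accepts any offer worth at least 0.56 times what the landlord would get by proposing next round; and vice versa.
This gives x = 120 − 0.56y and y = 120 − 0.56x, where x and y are each side's share when it proposes.
Hence (1 − 0.56·0.56)x = 120(1 − 0.56), i.e. 0.6864·x = 52.8.
x ≈ 76.9231; the landlord's share is 120 − x ≈ 43.0769.

43.08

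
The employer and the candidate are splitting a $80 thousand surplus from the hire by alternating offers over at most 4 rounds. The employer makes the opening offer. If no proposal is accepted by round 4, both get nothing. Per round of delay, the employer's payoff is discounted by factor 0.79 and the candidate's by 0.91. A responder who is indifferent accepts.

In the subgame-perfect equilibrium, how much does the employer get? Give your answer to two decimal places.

12.38

Round 4 (the candidate proposes): rejection yields 0 for the employer; the candidate offers 0 and keeps 80.
Round 3 (the employer proposes): the candidate can get 80 next round, worth 0.91 × 80 = 72.8 now; the employer offers that and keeps 7.2.
Round 2 (the candidate proposes): the employer can get 7.2 next round, worth 0.79 × 7.2 = 5.688 now. The candidate offers 5.688 and keeps 80 − 5.688 = 74.312.
Round 1 (the employer proposes): the candidate can get 74.312 next round, worth 0.91 × 74.312 = 67.62392 now. The employer offers 67.62392 and keeps 80 − 67.62392 = 12.37608.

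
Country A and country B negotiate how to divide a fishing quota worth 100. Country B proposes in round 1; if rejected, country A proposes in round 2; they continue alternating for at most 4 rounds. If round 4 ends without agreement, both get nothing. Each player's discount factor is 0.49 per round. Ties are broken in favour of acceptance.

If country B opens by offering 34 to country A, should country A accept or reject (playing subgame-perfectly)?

Round 4 (country A proposes): country B will accept anything ≥ 0, so country A offers 0 and keeps 100.
Round 3 (country B proposes): country A can get 100 next round, worth 0.49 × 100 = 49 now; country B offers that and keeps 51.
Round 2 (country A proposes): country B can get 51 next round, worth 0.49 × 51 = 24.99 now; country A offers that and keeps 75.01.
So by rejecting in round 1, country A gets 75.01 next round, worth 0.49 × 75.01 = 36.7549 now.
Offer 34 < 36.7549, so country A rejects.

Reject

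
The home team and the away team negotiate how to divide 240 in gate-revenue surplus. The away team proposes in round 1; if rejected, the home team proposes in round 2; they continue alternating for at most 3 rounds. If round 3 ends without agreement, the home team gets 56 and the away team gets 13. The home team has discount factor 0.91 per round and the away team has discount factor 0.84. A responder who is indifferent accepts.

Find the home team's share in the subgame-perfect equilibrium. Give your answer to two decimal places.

Round 3 (the away team proposes): the home team gets 56 if talks fail, so the away team offers 56 and keeps 184.
Round 2 (the home team proposes): the away team can get 184 next round, worth 0.84 × 184 = 154.56 now. The home team offers 154.56 and keeps 240 − 154.56 = 85.44.
Round 1 (the away team proposes): the home team can get 85.44 next round, worth 0.91 × 85.44 = 77.7504 now, so the away team offers 77.7504, keeping 162.2496.

77.75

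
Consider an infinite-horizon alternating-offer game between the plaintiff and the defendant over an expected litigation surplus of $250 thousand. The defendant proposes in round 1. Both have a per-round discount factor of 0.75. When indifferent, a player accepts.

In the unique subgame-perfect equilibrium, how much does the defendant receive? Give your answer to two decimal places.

142.86

In a stationary SPE each proposer offers the other exactly their discounted continuation value.
If the defendant keeps x when proposing and the plaintiff keeps y when proposing, then x = 250 − 0.75y and y = 250 − 0.75x.
Solving: x = 250(1 − 0.75) / (1 − 0.75·0.75) = 62.5 / 0.4375 ≈ 142.8571.
The plaintiff gets 250 − 142.8571 ≈ 107.1429.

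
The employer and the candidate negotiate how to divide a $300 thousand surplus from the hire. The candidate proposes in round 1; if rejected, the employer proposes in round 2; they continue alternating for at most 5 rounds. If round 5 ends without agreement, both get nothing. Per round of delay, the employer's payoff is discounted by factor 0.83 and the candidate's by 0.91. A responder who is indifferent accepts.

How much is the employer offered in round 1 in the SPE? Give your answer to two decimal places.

39.34

Solve by backward induction from round 5.
Round 5 (the candidate proposes): rejection yields 0 for the employer; the candidate offers 0 and keeps 300.
Round 4 (the employer proposes): the candidate can get 300 next round, worth 0.91 × 300 = 273 now; the employer offers that and keeps 27.
Round 3 (the candidate proposes): the employer can get 27 next round, worth 0.83 × 27 = 22.41 now. The candidate offers 22.41 and keeps 300 − 22.41 = 277.59.
Round 2 (the employer proposes): the candidate can get 277.59 next round, worth 0.91 × 277.59 = 252.6069 now, so the employer offers 252.6069, keeping 47.3931.
Round 1 (the candidate proposes): the employer can get 47.3931 next round, worth 0.83 × 47.3931 = 39.336273 now; the candidate offers that and keeps 260.663727.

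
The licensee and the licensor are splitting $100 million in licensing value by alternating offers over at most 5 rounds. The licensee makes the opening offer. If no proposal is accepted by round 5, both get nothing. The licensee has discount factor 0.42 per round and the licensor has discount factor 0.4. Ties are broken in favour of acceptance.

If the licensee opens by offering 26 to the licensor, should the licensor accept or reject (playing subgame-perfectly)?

Round 5 (the licensee proposes): rejection yields 0 for the licensor; the licensee offers 0 and keeps 100.
Round 4 (the licensor proposes): the licensee can get 100 next round, worth 0.42 × 100 = 42 now. The licensor offers 42 and keeps 100 − 42 = 58.
Round 3 (the licensee proposes): the licensor can get 58 next round, worth 0.4 × 58 = 23.2 now. The licensee offers 23.2 and keeps 100 − 23.2 = 76.8.
Round 2 (the licensor proposes): the licensee can get 76.8 next round, worth 0.42 × 76.8 = 32.256 now; the licensor offers that and keeps 67.744.
So by rejecting in round 1, the licensor gets 67.744 next round, worth 0.4 × 67.744 = 27.0976 now.
Offer 26 < 27.0976, so the licensor rejects.

Reject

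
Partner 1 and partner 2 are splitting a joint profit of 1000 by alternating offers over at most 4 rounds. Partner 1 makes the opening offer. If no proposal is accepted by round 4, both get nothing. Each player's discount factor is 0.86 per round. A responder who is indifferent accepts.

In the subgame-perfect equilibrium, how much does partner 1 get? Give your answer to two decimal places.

243.54

By backward induction:
Round 4 (partner 2 proposes): partner 1 will accept anything ≥ 0, so partner 2 offers 0 and keeps 1000.
Round 3 (partner 1 proposes): partner 2 can get 1000 next round, worth 0.86 × 1000 = 860 now, so partner 1 offers 860, keeping 140.
Round 2 (partner 2 proposes): partner 1 can get 140 next round, worth 0.86 × 140 = 120.4 now, so partner 2 offers 120.4, keeping 879.6.
Round 1 (partner 1 proposes): partner 2 can get 879.6 next round, worth 0.86 × 879.6 = 756.456 now. Partner 1 offers 756.456 and keeps 1000 − 756.456 = 243.544.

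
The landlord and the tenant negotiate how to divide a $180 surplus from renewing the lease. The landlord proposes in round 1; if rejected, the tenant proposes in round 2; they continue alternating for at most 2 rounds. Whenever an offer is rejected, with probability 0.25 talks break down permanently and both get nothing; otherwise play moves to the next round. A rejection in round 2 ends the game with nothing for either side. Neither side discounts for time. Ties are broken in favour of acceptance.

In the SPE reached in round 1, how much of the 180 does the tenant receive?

135

Round 2 (the tenant proposes): the landlord will accept anything ≥ 0, so the tenant offers 0 and keeps 180.
Round 1 (the landlord proposes): rejecting gives the tenant an expected 0.75 × 180 = 135; the landlord offers that and keeps 45.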